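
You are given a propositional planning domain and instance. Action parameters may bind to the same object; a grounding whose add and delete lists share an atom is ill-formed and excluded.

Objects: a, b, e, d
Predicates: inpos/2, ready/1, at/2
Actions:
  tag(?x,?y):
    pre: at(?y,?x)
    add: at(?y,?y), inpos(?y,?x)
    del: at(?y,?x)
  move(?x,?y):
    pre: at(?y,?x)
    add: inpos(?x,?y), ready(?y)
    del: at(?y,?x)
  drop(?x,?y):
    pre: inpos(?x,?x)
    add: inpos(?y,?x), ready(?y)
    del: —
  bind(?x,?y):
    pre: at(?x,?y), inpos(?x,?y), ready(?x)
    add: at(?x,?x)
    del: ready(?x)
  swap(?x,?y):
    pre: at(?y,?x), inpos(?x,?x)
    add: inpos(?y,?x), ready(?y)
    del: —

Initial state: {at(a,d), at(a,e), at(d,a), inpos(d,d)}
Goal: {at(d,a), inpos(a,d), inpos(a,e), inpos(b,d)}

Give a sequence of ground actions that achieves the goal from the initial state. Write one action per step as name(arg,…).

tag(e,a); tag(d,a); drop(d,b)

1. tag(e,a)  →  {at(a,a), at(a,d), at(d,a), inpos(a,e), inpos(d,d)}
2. tag(d,a)  →  {at(a,a), at(d,a), inpos(a,d), inpos(a,e), inpos(d,d)}
3. drop(d,b)  →  {at(a,a), at(d,a), inpos(a,d), inpos(a,e), inpos(b,d), inpos(d,d), ready(b)}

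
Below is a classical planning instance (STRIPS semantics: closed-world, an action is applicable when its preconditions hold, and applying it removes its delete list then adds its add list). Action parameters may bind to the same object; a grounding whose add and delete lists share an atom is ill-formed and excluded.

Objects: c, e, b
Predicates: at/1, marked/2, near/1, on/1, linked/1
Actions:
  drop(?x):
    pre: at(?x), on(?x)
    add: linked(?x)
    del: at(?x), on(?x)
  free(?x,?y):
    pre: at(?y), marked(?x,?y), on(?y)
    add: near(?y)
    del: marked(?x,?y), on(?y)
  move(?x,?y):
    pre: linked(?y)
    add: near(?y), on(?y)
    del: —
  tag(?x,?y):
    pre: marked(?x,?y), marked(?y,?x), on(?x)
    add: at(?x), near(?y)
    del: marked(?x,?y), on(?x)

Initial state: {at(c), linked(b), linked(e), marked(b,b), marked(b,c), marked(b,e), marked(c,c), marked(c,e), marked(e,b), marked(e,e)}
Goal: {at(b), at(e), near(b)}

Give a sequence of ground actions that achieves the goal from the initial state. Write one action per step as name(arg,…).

1. move(c,e)  →  {at(c), linked(b), linked(e), marked(b,b), marked(b,c), marked(b,e), marked(c,c), marked(c,e), marked(e,b), marked(e,e), near(e), on(e)}
2. move(c,b)  →  {at(c), linked(b), linked(e), marked(b,b), marked(b,c), marked(b,e), marked(c,c), marked(c,e), marked(e,b), marked(e,e), near(b), near(e), on(b), on(e)}
3. tag(e,e)  →  {at(c), at(e), linked(b), linked(e), marked(b,b), marked(b,c), marked(b,e), marked(c,c), marked(c,e), marked(e,b), near(b), near(e), on(b)}
4. tag(b,e)  →  {at(b), at(c), at(e), linked(b), linked(e), marked(b,b), marked(b,c), marked(c,c), marked(c,e), marked(e,b), near(b), near(e)}

move(c,e); move(c,b); tag(e,e); tag(b,e)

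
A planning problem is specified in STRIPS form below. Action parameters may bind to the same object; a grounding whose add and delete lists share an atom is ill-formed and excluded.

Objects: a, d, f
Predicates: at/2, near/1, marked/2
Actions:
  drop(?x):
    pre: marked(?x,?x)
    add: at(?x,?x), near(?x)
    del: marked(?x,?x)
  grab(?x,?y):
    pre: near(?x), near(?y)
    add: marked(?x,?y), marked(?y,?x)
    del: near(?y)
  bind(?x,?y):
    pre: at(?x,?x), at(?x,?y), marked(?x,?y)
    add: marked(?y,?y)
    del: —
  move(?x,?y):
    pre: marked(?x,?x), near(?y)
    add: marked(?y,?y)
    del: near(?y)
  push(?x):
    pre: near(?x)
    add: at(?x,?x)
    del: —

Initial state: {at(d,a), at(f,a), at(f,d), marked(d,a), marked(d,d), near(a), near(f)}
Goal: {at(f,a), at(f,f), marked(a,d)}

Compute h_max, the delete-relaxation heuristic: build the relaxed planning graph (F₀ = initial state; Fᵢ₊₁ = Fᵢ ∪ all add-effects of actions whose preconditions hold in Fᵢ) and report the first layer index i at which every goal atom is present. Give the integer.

F0 = init (7 atoms)
F1 = F0 ∪ {at(a,a), at(d,d), at(f,f), marked(a,a), marked(a,f), marked(f,a), marked(f,f), near(d)}  (15 atoms)
F2 = F1 ∪ {marked(a,d), marked(d,f), marked(f,d)}  (18 atoms)
goal ⊆ F2  ⇒  h_max = 2

2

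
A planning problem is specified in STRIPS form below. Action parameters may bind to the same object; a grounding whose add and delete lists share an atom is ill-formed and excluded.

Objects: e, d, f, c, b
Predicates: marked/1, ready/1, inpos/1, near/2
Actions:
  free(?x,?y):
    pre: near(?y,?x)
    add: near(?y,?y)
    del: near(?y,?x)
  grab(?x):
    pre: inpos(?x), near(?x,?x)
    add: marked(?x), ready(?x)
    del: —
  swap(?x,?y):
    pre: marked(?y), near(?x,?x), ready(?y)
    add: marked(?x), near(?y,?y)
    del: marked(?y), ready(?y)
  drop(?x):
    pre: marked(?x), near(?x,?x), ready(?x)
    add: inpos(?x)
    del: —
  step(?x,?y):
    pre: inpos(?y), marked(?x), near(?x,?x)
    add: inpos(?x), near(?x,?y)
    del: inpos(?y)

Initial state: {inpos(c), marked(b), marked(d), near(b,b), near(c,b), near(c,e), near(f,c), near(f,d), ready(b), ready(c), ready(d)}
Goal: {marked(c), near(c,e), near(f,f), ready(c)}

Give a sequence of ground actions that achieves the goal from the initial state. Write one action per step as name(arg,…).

1. free(d,f)  →  {inpos(c), marked(b), marked(d), near(b,b), near(c,b), near(c,e), near(f,c), near(f,f), ready(b), ready(c), ready(d)}
2. free(b,c)  →  {inpos(c), marked(b), marked(d), near(b,b), near(c,c), near(c,e), near(f,c), near(f,f), ready(b), ready(c), ready(d)}
3. grab(c)  →  {inpos(c), marked(b), marked(c), marked(d), near(b,b), near(c,c), near(c,e), near(f,c), near(f,f), ready(b), ready(c), ready(d)}

free(d,f); free(b,c); grab(c)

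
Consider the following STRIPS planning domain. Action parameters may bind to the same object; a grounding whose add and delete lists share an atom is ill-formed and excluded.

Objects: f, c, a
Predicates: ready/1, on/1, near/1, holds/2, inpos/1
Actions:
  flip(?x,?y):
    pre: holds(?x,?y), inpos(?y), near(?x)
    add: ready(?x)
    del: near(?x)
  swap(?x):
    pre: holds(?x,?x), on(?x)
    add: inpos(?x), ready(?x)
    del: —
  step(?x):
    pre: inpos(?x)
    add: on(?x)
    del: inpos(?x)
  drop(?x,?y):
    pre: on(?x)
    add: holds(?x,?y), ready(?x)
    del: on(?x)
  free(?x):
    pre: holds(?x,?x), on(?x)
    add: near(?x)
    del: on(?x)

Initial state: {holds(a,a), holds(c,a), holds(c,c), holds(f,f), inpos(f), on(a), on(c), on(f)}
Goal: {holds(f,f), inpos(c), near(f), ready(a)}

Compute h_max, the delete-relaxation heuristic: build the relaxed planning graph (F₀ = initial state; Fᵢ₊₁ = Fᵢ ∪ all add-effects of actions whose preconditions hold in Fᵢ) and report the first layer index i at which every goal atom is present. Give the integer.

F0 = init (8 atoms)
F1 = F0 ∪ {holds(a,c), holds(a,f), holds(c,f), holds(f,a), holds(f,c), inpos(a), inpos(c), near(a), near(c), near(f), ready(a), ready(c), ready(f)}  (21 atoms)
goal ⊆ F1  ⇒  h_max = 1

1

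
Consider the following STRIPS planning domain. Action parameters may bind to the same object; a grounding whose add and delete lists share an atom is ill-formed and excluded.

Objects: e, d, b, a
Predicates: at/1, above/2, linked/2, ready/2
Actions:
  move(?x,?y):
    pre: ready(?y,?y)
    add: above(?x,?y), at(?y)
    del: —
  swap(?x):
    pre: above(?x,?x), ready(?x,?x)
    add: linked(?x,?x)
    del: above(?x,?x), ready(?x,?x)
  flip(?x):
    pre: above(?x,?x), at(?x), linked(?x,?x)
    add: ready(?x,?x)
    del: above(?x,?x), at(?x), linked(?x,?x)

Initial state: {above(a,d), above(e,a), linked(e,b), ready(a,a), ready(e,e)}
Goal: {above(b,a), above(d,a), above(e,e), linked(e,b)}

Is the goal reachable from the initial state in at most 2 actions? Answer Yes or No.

No

1. move(e,e)  →  {above(a,d), above(e,a), above(e,e), at(e), linked(e,b), ready(a,a), ready(e,e)}
2. move(d,a)  →  {above(a,d), above(d,a), above(e,a), above(e,e), at(a), at(e), linked(e,b), ready(a,a), ready(e,e)}
3. move(b,a)  →  {above(a,d), above(b,a), above(d,a), above(e,a), above(e,e), at(a), at(e), linked(e,b), ready(a,a), ready(e,e)}
optimal plan length = 3; 3 > 2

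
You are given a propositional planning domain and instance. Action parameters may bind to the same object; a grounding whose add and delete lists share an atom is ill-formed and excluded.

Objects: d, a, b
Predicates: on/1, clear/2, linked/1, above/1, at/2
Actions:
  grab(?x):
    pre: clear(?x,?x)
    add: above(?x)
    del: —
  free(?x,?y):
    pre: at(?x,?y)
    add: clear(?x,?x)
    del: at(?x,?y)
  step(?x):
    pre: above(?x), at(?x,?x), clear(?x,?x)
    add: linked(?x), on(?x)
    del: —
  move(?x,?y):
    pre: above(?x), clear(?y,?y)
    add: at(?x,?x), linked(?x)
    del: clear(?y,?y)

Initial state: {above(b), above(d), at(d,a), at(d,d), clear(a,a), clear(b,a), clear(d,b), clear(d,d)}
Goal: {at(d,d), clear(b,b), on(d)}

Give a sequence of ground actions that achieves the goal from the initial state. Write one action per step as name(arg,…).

1. step(d)  →  {above(b), above(d), at(d,a), at(d,d), clear(a,a), clear(b,a), clear(d,b), clear(d,d), linked(d), on(d)}
2. move(b,d)  →  {above(b), above(d), at(b,b), at(d,a), at(d,d), clear(a,a), clear(b,a), clear(d,b), linked(b), linked(d), on(d)}
3. free(b,b)  →  {above(b), above(d), at(d,a), at(d,d), clear(a,a), clear(b,a), clear(b,b), clear(d,b), linked(b), linked(d), on(d)}

step(d); move(b,d); free(b,b)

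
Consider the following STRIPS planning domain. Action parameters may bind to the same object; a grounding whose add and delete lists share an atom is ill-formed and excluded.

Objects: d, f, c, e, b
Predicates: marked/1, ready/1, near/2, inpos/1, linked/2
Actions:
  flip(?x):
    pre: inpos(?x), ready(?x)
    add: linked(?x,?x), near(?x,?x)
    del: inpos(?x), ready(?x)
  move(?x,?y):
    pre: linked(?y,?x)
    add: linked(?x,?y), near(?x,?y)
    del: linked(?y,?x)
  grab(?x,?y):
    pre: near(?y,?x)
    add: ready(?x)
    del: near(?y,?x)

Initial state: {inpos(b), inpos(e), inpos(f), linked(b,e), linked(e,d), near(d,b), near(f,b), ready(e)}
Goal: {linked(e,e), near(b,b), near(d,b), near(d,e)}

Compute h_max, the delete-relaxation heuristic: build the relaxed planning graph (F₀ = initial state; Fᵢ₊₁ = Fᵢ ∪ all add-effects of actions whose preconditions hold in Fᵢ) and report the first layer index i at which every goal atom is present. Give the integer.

F0 = init (8 atoms)
F1 = F0 ∪ {linked(d,e), linked(e,b), linked(e,e), near(d,e), near(e,b), near(e,e), ready(b)}  (15 atoms)
F2 = F1 ∪ {linked(b,b), near(b,b), near(b,e), near(e,d)}  (19 atoms)
goal ⊆ F2  ⇒  h_max = 2

2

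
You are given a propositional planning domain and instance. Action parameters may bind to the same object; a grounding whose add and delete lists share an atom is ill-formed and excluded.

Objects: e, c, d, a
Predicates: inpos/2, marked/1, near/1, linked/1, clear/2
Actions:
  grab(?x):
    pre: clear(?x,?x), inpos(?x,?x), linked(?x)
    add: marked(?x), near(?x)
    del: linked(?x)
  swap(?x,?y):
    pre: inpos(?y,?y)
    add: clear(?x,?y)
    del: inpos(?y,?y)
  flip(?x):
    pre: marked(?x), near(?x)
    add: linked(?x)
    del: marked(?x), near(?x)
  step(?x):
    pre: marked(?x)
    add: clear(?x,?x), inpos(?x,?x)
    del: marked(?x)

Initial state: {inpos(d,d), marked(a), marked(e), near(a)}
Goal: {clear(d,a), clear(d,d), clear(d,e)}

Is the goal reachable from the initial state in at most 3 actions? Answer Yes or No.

1. swap(d,d)  →  {clear(d,d), marked(a), marked(e), near(a)}
2. step(e)  →  {clear(d,d), clear(e,e), inpos(e,e), marked(a), near(a)}
3. swap(d,e)  →  {clear(d,d), clear(d,e), clear(e,e), marked(a), near(a)}
4. step(a)  →  {clear(a,a), clear(d,d), clear(d,e), clear(e,e), inpos(a,a), near(a)}
5. swap(d,a)  →  {clear(a,a), clear(d,a), clear(d,d), clear(d,e), clear(e,e), near(a)}
optimal plan length = 5; 5 > 3

No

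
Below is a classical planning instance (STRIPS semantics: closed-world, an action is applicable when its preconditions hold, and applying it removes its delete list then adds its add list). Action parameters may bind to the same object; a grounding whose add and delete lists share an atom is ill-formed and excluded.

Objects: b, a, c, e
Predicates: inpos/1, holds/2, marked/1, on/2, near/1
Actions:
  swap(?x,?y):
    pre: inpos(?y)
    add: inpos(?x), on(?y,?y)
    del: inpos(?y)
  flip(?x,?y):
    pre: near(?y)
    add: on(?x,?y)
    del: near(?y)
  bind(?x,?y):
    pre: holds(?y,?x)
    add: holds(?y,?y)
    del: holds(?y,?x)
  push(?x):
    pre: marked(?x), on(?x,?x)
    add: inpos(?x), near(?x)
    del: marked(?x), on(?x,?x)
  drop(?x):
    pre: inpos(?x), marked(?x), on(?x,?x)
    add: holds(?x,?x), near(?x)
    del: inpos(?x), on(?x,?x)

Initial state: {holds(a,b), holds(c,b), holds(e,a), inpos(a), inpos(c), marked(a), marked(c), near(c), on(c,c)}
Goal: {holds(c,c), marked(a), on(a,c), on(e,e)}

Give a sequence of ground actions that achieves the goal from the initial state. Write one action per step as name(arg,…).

swap(e,a); swap(b,e); flip(a,c); bind(b,c)

1. swap(e,a)  →  {holds(a,b), holds(c,b), holds(e,a), inpos(c), inpos(e), marked(a), marked(c), near(c), on(a,a), on(c,c)}
2. swap(b,e)  →  {holds(a,b), holds(c,b), holds(e,a), inpos(b), inpos(c), marked(a), marked(c), near(c), on(a,a), on(c,c), on(e,e)}
3. flip(a,c)  →  {holds(a,b), holds(c,b), holds(e,a), inpos(b), inpos(c), marked(a), marked(c), on(a,a), on(a,c), on(c,c), on(e,e)}
4. bind(b,c)  →  {holds(a,b), holds(c,c), holds(e,a), inpos(b), inpos(c), marked(a), marked(c), on(a,a), on(a,c), on(c,c), on(e,e)}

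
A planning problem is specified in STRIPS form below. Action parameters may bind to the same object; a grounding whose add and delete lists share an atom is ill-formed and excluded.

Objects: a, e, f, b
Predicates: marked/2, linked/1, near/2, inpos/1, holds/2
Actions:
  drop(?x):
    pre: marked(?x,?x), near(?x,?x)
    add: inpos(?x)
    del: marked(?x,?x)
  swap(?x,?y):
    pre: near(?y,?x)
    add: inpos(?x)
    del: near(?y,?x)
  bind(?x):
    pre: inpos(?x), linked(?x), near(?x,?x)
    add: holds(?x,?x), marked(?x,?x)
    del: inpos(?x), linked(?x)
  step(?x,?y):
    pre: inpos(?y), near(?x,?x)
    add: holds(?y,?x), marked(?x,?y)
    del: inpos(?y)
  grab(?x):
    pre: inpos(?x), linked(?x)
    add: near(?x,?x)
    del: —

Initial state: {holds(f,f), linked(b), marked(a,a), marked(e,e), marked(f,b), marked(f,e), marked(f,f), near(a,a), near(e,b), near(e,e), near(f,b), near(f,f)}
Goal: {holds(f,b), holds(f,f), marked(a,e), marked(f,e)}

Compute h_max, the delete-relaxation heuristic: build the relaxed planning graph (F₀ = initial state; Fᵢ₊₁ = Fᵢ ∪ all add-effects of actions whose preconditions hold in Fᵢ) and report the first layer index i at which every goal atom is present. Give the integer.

3

F0 = init (12 atoms)
F1 = F0 ∪ {inpos(a), inpos(b), inpos(e), inpos(f)}  (16 atoms)
F2 = F1 ∪ {holds(a,a), holds(a,e), holds(a,f), holds(b,a), holds(b,e), holds(b,f), holds(e,a), holds(e,e), holds(e,f), holds(f,a), holds(f,e), marked(a,b), marked(a,e), marked(a,f), marked(e,a), marked(e,b), marked(e,f), marked(f,a), near(b,b)}  (35 atoms)
F3 = F2 ∪ {holds(a,b), holds(b,b), holds(e,b), holds(f,b), marked(b,a), marked(b,b), marked(b,e), marked(b,f)}  (43 atoms)
goal ⊆ F3  ⇒  h_max = 3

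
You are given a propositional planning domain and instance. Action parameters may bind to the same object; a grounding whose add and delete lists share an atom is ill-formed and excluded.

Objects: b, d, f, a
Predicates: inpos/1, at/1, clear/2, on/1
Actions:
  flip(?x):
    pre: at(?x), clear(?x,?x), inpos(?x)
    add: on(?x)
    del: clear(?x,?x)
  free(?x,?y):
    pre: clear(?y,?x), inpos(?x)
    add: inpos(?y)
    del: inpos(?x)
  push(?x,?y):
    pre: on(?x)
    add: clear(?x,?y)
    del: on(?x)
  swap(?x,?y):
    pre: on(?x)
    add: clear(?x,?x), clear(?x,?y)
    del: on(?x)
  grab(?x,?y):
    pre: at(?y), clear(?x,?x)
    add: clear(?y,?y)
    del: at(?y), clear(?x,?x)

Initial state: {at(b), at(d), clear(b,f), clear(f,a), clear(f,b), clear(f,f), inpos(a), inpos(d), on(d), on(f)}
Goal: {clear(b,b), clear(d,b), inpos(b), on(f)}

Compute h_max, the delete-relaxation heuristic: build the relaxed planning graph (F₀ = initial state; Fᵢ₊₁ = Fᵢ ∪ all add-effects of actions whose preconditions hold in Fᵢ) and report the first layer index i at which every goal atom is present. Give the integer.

F0 = init (10 atoms)
F1 = F0 ∪ {clear(b,b), clear(d,a), clear(d,b), clear(d,d), clear(d,f), clear(f,d), inpos(f)}  (17 atoms)
F2 = F1 ∪ {inpos(b)}  (18 atoms)
goal ⊆ F2  ⇒  h_max = 2

2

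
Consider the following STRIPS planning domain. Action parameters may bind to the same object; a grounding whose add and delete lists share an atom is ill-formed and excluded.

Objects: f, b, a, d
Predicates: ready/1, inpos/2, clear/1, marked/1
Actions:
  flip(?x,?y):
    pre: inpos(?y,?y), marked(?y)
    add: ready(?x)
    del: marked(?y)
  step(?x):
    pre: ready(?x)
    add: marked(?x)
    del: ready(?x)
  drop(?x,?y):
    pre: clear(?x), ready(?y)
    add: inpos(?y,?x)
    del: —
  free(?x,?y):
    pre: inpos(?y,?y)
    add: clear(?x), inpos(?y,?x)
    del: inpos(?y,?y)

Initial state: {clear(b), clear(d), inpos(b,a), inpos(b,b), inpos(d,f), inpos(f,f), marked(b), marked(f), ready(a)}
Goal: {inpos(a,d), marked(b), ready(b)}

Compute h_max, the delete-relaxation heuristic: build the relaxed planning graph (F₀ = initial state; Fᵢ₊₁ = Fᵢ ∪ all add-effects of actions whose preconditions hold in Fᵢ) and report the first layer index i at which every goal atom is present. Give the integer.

F0 = init (9 atoms)
F1 = F0 ∪ {clear(a), clear(f), inpos(a,b), inpos(a,d), inpos(b,d), inpos(b,f), inpos(f,a), inpos(f,b), inpos(f,d), marked(a), ready(b), ready(d), ready(f)}  (22 atoms)
goal ⊆ F1  ⇒  h_max = 1

1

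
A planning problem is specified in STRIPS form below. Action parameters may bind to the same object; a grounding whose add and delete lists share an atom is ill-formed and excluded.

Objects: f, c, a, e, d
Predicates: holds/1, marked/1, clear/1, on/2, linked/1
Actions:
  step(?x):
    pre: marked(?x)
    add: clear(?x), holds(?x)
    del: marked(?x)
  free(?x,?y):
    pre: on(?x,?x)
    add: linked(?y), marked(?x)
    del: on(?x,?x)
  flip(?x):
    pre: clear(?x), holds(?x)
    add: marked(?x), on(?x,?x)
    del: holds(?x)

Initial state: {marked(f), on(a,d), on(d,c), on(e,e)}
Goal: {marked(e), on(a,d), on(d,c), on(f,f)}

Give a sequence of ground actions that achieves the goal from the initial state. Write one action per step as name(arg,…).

step(f); free(e,f); flip(f)

1. step(f)  →  {clear(f), holds(f), on(a,d), on(d,c), on(e,e)}
2. free(e,f)  →  {clear(f), holds(f), linked(f), marked(e), on(a,d), on(d,c)}
3. flip(f)  →  {clear(f), linked(f), marked(e), marked(f), on(a,d), on(d,c), on(f,f)}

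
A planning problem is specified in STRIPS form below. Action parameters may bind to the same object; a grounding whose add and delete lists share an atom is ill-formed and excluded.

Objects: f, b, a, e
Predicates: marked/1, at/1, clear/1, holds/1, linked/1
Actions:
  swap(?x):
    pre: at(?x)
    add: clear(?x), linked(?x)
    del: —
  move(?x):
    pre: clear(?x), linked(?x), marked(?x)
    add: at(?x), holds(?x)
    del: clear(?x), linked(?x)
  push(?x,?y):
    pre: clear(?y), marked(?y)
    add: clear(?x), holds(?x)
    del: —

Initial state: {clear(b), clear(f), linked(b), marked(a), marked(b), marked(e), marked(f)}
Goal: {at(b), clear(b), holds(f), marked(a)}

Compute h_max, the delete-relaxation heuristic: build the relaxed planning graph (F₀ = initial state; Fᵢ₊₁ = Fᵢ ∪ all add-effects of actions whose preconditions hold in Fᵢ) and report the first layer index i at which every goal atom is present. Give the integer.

F0 = init (7 atoms)
F1 = F0 ∪ {at(b), clear(a), clear(e), holds(a), holds(b), holds(e), holds(f)}  (14 atoms)
goal ⊆ F1  ⇒  h_max = 1

1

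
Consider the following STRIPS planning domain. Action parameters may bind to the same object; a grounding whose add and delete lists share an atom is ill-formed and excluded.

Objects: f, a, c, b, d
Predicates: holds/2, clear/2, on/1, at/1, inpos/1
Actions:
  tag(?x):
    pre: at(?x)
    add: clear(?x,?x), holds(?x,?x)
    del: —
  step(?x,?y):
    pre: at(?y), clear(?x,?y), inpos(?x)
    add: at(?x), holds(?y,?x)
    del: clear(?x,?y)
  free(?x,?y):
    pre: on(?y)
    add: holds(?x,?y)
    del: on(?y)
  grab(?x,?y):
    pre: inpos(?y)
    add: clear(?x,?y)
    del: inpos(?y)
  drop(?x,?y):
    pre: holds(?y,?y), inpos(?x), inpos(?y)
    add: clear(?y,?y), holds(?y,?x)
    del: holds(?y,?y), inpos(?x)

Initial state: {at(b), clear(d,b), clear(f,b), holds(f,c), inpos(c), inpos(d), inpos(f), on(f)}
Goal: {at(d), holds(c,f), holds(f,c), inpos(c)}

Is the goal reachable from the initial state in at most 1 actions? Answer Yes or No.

1. step(d,b)  →  {at(b), at(d), clear(f,b), holds(b,d), holds(f,c), inpos(c), inpos(d), inpos(f), on(f)}
2. free(c,f)  →  {at(b), at(d), clear(f,b), holds(b,d), holds(c,f), holds(f,c), inpos(c), inpos(d), inpos(f)}
optimal plan length = 2; 2 > 1

No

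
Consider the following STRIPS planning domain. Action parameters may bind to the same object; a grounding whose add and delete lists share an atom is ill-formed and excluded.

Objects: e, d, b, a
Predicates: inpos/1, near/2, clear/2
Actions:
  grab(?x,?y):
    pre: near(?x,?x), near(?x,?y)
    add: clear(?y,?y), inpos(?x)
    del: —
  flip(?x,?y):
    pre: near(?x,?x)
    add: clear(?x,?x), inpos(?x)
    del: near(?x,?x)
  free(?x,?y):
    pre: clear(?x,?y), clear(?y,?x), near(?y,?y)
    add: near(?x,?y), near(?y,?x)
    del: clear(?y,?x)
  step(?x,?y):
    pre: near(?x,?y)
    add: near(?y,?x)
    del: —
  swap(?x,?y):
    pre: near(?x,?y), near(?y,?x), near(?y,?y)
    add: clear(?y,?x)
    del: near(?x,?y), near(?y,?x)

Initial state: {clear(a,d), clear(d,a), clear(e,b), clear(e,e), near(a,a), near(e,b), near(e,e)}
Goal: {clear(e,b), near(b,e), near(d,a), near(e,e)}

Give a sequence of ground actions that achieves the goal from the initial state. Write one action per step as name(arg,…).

1. free(d,a)  →  {clear(d,a), clear(e,b), clear(e,e), near(a,a), near(a,d), near(d,a), near(e,b), near(e,e)}
2. step(e,b)  →  {clear(d,a), clear(e,b), clear(e,e), near(a,a), near(a,d), near(b,e), near(d,a), near(e,b), near(e,e)}

free(d,a); step(e,b)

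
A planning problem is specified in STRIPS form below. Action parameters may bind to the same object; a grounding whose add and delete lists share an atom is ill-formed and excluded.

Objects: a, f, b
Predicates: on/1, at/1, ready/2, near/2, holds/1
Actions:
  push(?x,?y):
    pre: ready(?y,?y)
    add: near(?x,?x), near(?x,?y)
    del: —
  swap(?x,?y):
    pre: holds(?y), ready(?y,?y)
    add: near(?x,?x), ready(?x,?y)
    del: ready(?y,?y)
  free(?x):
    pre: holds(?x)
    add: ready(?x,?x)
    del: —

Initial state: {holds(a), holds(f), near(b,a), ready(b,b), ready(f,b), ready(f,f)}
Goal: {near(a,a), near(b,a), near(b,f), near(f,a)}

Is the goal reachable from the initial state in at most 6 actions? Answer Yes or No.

Yes

1. push(a,f)  →  {holds(a), holds(f), near(a,a), near(a,f), near(b,a), ready(b,b), ready(f,b), ready(f,f)}
2. push(b,f)  →  {holds(a), holds(f), near(a,a), near(a,f), near(b,a), near(b,b), near(b,f), ready(b,b), ready(f,b), ready(f,f)}
3. free(a)  →  {holds(a), holds(f), near(a,a), near(a,f), near(b,a), near(b,b), near(b,f), ready(a,a), ready(b,b), ready(f,b), ready(f,f)}
4. push(f,a)  →  {holds(a), holds(f), near(a,a), near(a,f), near(b,a), near(b,b), near(b,f), near(f,a), near(f,f), ready(a,a), ready(b,b), ready(f,b), ready(f,f)}
optimal plan length = 4; 4 ≤ 6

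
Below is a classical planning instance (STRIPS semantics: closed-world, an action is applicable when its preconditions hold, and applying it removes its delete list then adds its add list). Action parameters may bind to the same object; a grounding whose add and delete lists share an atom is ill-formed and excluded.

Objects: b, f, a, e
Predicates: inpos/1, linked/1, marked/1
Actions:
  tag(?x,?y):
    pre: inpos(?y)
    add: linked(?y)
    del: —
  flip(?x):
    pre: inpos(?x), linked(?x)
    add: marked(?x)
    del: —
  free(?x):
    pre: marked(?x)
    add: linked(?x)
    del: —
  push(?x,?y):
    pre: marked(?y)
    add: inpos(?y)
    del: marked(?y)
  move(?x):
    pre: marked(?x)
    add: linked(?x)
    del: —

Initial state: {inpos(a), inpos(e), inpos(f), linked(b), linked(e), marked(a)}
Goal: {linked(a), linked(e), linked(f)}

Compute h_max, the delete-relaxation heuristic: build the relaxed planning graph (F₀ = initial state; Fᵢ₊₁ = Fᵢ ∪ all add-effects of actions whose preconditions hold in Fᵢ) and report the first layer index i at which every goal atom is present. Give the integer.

F0 = init (6 atoms)
F1 = F0 ∪ {linked(a), linked(f), marked(e)}  (9 atoms)
goal ⊆ F1  ⇒  h_max = 1

1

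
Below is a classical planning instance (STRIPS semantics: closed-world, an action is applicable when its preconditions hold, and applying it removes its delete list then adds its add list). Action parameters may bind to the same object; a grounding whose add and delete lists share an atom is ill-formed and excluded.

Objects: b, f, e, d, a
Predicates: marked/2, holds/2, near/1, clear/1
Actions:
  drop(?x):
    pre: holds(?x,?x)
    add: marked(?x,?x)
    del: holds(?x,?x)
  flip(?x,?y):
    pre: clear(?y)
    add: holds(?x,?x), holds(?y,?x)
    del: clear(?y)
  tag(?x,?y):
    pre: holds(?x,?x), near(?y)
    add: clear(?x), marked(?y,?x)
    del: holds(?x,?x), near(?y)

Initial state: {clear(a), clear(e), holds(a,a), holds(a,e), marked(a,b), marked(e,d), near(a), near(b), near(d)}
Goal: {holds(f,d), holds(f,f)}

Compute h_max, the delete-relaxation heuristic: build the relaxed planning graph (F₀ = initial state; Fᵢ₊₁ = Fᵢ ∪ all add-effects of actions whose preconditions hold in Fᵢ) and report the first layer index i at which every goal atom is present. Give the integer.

F0 = init (9 atoms)
F1 = F0 ∪ {holds(a,b), holds(a,d), holds(a,f), holds(b,b), holds(d,d), holds(e,a), holds(e,b), holds(e,d), holds(e,e), holds(e,f), holds(f,f), marked(a,a), marked(b,a), marked(d,a)}  (23 atoms)
F2 = F1 ∪ {clear(b), clear(d), clear(f), marked(a,d), marked(a,e), marked(a,f), marked(b,b), marked(b,d), marked(b,e), marked(b,f), marked(d,b), marked(d,d), marked(d,e), marked(d,f), marked(e,e), marked(f,f)}  (39 atoms)
F3 = F2 ∪ {holds(b,a), holds(b,d), holds(b,e), holds(b,f), holds(d,a), holds(d,b), holds(d,e), holds(d,f), holds(f,a), holds(f,b), holds(f,d), holds(f,e)}  (51 atoms)
goal ⊆ F3  ⇒  h_max = 3

3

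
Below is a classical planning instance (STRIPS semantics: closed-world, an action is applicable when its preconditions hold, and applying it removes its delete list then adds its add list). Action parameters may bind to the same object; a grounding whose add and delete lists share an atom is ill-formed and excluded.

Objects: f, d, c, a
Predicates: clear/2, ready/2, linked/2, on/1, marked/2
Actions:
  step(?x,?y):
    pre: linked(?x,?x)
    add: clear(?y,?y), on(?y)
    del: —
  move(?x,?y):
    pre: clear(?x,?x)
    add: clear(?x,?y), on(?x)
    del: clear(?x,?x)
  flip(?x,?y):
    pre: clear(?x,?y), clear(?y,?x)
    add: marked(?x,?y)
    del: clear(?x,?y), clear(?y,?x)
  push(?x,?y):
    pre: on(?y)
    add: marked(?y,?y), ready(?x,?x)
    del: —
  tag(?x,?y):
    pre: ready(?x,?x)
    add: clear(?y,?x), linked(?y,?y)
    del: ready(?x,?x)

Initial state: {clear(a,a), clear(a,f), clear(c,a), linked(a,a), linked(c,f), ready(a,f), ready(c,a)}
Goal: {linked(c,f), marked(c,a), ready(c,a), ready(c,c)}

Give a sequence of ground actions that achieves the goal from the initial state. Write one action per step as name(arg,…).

move(a,c); flip(c,a); push(c,a)

1. move(a,c)  →  {clear(a,c), clear(a,f), clear(c,a), linked(a,a), linked(c,f), on(a), ready(a,f), ready(c,a)}
2. flip(c,a)  →  {clear(a,f), linked(a,a), linked(c,f), marked(c,a), on(a), ready(a,f), ready(c,a)}
3. push(c,a)  →  {clear(a,f), linked(a,a), linked(c,f), marked(a,a), marked(c,a), on(a), ready(a,f), ready(c,a), ready(c,c)}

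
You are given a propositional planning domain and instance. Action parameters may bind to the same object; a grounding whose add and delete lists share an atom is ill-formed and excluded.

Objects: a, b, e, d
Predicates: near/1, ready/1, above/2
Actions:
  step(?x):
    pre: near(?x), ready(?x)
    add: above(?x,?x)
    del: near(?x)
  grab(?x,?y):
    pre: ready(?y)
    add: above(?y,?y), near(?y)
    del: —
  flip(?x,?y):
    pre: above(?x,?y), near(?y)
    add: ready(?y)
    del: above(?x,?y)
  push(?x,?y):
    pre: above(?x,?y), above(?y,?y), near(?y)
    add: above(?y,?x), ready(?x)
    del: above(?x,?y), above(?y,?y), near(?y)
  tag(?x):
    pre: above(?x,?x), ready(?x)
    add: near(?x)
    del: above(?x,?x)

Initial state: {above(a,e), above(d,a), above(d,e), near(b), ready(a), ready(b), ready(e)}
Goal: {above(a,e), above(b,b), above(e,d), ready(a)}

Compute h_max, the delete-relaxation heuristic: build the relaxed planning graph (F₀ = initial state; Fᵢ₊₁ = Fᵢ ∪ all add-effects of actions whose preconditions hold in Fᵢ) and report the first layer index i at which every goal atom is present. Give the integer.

F0 = init (7 atoms)
F1 = F0 ∪ {above(a,a), above(b,b), above(e,e), near(a), near(e)}  (12 atoms)
F2 = F1 ∪ {above(a,d), above(e,a), above(e,d), ready(d)}  (16 atoms)
goal ⊆ F2  ⇒  h_max = 2

2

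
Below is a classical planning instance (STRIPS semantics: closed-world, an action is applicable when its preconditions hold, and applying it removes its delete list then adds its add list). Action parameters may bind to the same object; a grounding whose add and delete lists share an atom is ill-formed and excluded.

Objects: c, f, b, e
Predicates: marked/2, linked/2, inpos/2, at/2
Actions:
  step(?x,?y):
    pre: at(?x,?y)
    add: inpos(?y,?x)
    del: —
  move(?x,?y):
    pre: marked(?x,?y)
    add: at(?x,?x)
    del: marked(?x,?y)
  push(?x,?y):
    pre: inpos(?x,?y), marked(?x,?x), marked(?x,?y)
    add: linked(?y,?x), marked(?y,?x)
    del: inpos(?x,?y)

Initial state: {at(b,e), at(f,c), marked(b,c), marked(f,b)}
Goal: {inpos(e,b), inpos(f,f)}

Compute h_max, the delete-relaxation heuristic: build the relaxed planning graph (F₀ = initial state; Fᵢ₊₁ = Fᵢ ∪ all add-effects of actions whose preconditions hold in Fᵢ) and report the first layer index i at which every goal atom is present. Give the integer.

F0 = init (4 atoms)
F1 = F0 ∪ {at(b,b), at(f,f), inpos(c,f), inpos(e,b)}  (8 atoms)
F2 = F1 ∪ {inpos(b,b), inpos(f,f)}  (10 atoms)
goal ⊆ F2  ⇒  h_max = 2

2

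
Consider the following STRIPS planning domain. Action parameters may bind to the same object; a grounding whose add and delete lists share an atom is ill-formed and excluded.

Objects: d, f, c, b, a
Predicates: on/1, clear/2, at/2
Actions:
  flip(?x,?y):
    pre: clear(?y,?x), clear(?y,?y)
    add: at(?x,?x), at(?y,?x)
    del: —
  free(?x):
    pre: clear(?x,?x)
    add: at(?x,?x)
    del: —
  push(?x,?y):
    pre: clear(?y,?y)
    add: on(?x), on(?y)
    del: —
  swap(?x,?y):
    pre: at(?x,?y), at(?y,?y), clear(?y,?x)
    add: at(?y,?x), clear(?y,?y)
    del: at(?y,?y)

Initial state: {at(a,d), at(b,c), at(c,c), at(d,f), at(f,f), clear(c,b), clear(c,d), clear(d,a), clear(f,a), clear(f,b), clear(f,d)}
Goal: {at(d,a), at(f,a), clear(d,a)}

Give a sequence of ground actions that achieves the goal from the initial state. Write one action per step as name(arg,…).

swap(d,f); flip(d,f); flip(a,f); swap(a,d)

1. swap(d,f)  →  {at(a,d), at(b,c), at(c,c), at(d,f), at(f,d), clear(c,b), clear(c,d), clear(d,a), clear(f,a), clear(f,b), clear(f,d), clear(f,f)}
2. flip(d,f)  →  {at(a,d), at(b,c), at(c,c), at(d,d), at(d,f), at(f,d), clear(c,b), clear(c,d), clear(d,a), clear(f,a), clear(f,b), clear(f,d), clear(f,f)}
3. flip(a,f)  →  {at(a,a), at(a,d), at(b,c), at(c,c), at(d,d), at(d,f), at(f,a), at(f,d), clear(c,b), clear(c,d), clear(d,a), clear(f,a), clear(f,b), clear(f,d), clear(f,f)}
4. swap(a,d)  →  {at(a,a), at(a,d), at(b,c), at(c,c), at(d,a), at(d,f), at(f,a), at(f,d), clear(c,b), clear(c,d), clear(d,a), clear(d,d), clear(f,a), clear(f,b), clear(f,d), clear(f,f)}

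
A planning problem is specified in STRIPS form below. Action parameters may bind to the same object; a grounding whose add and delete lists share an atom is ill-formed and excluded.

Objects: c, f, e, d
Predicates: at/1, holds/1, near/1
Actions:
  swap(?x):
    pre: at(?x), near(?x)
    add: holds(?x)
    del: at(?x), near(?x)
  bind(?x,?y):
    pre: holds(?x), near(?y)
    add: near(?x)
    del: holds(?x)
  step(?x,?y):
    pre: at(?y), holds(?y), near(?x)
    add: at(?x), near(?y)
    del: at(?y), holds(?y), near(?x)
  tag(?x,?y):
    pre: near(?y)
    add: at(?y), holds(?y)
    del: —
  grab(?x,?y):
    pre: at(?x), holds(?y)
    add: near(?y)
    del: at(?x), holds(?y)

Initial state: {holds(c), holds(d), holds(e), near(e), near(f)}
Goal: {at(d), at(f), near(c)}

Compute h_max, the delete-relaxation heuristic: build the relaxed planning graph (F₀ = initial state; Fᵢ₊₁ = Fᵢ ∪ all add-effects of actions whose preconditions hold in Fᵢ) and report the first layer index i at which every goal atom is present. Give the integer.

2

F0 = init (5 atoms)
F1 = F0 ∪ {at(e), at(f), holds(f), near(c), near(d)}  (10 atoms)
F2 = F1 ∪ {at(c), at(d)}  (12 atoms)
goal ⊆ F2  ⇒  h_max = 2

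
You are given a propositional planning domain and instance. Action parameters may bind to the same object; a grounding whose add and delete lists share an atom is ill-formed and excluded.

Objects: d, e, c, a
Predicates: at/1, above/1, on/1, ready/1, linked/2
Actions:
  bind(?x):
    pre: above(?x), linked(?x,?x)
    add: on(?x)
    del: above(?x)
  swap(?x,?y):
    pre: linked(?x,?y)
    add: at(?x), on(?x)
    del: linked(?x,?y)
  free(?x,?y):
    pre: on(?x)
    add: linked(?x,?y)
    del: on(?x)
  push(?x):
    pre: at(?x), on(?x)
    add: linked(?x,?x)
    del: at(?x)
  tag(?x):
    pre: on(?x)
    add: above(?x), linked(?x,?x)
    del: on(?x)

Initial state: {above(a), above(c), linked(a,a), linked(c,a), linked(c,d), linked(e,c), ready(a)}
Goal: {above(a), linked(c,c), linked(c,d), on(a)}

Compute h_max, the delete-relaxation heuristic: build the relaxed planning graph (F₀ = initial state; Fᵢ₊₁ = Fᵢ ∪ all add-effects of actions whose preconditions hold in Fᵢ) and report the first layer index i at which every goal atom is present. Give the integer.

2

F0 = init (7 atoms)
F1 = F0 ∪ {at(a), at(c), at(e), on(a), on(c), on(e)}  (13 atoms)
F2 = F1 ∪ {above(e), linked(a,c), linked(a,d), linked(a,e), linked(c,c), linked(c,e), linked(e,a), linked(e,d), linked(e,e)}  (22 atoms)
goal ⊆ F2  ⇒  h_max = 2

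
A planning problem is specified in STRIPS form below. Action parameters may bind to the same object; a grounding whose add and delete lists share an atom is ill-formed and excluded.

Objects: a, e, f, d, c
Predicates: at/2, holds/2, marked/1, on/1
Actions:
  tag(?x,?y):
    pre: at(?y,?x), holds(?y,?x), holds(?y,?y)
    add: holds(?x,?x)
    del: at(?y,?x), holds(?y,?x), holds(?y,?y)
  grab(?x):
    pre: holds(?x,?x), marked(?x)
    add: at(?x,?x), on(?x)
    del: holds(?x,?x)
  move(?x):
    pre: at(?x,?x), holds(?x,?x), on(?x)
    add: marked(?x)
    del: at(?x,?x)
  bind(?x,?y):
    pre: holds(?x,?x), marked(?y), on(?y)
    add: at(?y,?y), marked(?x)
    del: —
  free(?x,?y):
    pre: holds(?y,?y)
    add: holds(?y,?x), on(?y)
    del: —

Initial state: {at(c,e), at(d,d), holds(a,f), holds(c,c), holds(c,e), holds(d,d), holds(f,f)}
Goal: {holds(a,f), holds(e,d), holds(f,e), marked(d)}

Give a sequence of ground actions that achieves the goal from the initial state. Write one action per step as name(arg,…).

1. tag(e,c)  →  {at(d,d), holds(a,f), holds(d,d), holds(e,e), holds(f,f)}
2. free(a,d)  →  {at(d,d), holds(a,f), holds(d,a), holds(d,d), holds(e,e), holds(f,f), on(d)}
3. move(d)  →  {holds(a,f), holds(d,a), holds(d,d), holds(e,e), holds(f,f), marked(d), on(d)}
4. free(e,f)  →  {holds(a,f), holds(d,a), holds(d,d), holds(e,e), holds(f,e), holds(f,f), marked(d), on(d), on(f)}
5. free(d,e)  →  {holds(a,f), holds(d,a), holds(d,d), holds(e,d), holds(e,e), holds(f,e), holds(f,f), marked(d), on(d), on(e), on(f)}

tag(e,c); free(a,d); move(d); free(e,f); free(d,e)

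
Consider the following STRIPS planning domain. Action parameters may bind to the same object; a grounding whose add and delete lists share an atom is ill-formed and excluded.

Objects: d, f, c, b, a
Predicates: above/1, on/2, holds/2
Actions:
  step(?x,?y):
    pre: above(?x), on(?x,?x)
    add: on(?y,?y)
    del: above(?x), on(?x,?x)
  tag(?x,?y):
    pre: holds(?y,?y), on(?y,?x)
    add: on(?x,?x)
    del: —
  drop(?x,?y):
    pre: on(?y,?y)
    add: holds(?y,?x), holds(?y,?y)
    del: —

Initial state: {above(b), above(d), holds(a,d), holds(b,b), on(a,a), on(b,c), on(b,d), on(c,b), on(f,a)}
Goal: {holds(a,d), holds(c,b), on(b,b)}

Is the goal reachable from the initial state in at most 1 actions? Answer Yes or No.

1. tag(c,b)  →  {above(b), above(d), holds(a,d), holds(b,b), on(a,a), on(b,c), on(b,d), on(c,b), on(c,c), on(f,a)}
2. drop(b,c)  →  {above(b), above(d), holds(a,d), holds(b,b), holds(c,b), holds(c,c), on(a,a), on(b,c), on(b,d), on(c,b), on(c,c), on(f,a)}
3. tag(b,c)  →  {above(b), above(d), holds(a,d), holds(b,b), holds(c,b), holds(c,c), on(a,a), on(b,b), on(b,c), on(b,d), on(c,b), on(c,c), on(f,a)}
optimal plan length = 3; 3 > 1

No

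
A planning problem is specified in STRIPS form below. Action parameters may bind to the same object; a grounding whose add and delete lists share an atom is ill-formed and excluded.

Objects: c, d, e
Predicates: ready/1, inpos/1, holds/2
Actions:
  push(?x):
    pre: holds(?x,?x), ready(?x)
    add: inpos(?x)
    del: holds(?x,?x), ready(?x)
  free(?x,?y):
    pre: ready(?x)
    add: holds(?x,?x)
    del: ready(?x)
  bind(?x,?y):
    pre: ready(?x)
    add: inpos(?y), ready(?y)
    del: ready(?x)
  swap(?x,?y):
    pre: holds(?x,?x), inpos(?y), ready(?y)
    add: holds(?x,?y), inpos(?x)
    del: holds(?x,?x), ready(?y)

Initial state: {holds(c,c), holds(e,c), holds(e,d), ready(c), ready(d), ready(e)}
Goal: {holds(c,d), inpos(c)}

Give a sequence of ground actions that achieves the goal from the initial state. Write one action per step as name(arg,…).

bind(c,d); swap(c,d)

1. bind(c,d)  →  {holds(c,c), holds(e,c), holds(e,d), inpos(d), ready(d), ready(e)}
2. swap(c,d)  →  {holds(c,d), holds(e,c), holds(e,d), inpos(c), inpos(d), ready(e)}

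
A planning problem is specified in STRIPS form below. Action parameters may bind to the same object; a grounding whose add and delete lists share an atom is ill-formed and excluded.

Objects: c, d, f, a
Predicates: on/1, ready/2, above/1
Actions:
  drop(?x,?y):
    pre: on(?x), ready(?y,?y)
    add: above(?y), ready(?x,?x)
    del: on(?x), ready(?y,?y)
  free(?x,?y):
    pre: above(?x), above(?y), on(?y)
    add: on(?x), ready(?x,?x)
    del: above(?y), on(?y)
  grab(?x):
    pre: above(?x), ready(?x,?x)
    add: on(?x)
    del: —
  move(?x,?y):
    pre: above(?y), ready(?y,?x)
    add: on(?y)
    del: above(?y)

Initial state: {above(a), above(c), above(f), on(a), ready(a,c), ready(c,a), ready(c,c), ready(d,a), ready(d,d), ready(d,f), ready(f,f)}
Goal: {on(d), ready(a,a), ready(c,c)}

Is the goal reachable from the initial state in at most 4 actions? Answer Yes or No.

1. drop(a,d)  →  {above(a), above(c), above(d), above(f), ready(a,a), ready(a,c), ready(c,a), ready(c,c), ready(d,a), ready(d,f), ready(f,f)}
2. move(f,d)  →  {above(a), above(c), above(f), on(d), ready(a,a), ready(a,c), ready(c,a), ready(c,c), ready(d,a), ready(d,f), ready(f,f)}
optimal plan length = 2; 2 ≤ 4

Yes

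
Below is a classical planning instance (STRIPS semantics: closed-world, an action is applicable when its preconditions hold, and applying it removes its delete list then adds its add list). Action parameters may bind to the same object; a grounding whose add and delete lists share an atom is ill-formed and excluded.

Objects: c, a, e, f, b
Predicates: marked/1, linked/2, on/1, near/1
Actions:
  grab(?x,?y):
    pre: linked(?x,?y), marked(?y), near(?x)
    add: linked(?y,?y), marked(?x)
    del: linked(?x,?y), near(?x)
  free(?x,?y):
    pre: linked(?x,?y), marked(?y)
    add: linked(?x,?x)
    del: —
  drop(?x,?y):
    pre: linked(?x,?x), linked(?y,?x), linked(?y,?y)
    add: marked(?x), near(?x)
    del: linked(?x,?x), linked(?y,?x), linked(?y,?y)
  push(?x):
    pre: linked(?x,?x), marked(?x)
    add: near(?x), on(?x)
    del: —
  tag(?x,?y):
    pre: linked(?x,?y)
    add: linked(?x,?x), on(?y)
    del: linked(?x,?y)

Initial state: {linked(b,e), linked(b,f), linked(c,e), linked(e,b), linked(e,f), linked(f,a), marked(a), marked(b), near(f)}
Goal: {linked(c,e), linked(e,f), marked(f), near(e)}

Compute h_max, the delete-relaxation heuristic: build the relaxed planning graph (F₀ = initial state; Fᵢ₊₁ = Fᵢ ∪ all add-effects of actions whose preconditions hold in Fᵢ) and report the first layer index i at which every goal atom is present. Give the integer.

F0 = init (9 atoms)
F1 = F0 ∪ {linked(a,a), linked(b,b), linked(c,c), linked(e,e), linked(f,f), marked(f), on(a), on(b), on(e), on(f)}  (19 atoms)
F2 = F1 ∪ {marked(c), marked(e), near(a), near(b), near(c), near(e)}  (25 atoms)
goal ⊆ F2  ⇒  h_max = 2

2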